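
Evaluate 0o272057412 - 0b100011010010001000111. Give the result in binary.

0o272057412 = 0b10111010000101111100001010 in binary.
Subtract column by column in base 2:
  0-1 → 1 (borrow)
  1-1-1 → 1 (borrow)
  0-1-1 → 0 (borrow)
  1-0-1 → 0
  0-0 → 0
  0-0 → 0
  0-1 → 1 (borrow)
  0-0-1 → 1 (borrow)
  1-0-1 → 0
  1-0 → 1
  1-1 → 0
  1-0 → 1
  1-0 → 1
  0-1 → 1 (borrow)
  1-0-1 → 0
  0-1 → 1 (borrow)
  0-1-1 → 0 (borrow)
  0-0-1 → 1 (borrow)
  0-0-1 → 1 (borrow)
  1-0-1 → 0
  0-1 → 1 (borrow)
  1-0-1 → 0
  1-0 → 1
  1-0 → 1
  0-0 → 0
  1-0 → 1

0b10110101101011101011000011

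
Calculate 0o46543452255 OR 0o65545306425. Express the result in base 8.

0o67547756675

OR each oct digit independently (no carries):
  4|6=6, 6|5=7, 5|5=5, 4|4=4, 3|5=7, 4|3=7, 5|0=5, 2|6=6, 2|4=6, 5|2=7, 5|5=5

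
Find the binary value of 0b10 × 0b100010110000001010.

Multiply each base-2 digit by 2, carrying:
  0×2 = 0 → write 0
  1×2 = 2 → write 0 carry 1
  0×2+1 = 1 → write 1
  1×2 = 2 → write 0 carry 1
  0×2+1 = 1 → write 1
  0×2 = 0 → write 0
  0×2 = 0 → write 0
  0×2 = 0 → write 0
  0×2 = 0 → write 0
  0×2 = 0 → write 0
  1×2 = 2 → write 0 carry 1
  1×2+1 = 3 → write 1 carry 1
  0×2+1 = 1 → write 1
  1×2 = 2 → write 0 carry 1
  0×2+1 = 1 → write 1
  0×2 = 0 → write 0
  0×2 = 0 → write 0
  1×2 = 2 → write 0 carry 1
  remaining carry: 1

0b1000101100000010100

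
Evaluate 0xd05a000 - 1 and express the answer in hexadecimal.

The trailing 3 digits are 0, so subtracting 1 borrows through: they become F and the next digit up decrements.

0xd059fff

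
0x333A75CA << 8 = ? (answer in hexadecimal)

Shifting left by 8 bits = 2 hex digits: append 2 zeros.

0x333A75CA00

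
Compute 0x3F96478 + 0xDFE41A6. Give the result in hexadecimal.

0x11F7A61E

Add column by column in base 16, right to left:
  8+6 = E
  7+A = 1 carry 1
  4+1+1 = 6
  6+4 = A
  9+E = 7 carry 1
  F+F+1 = F carry 1
  3+D+1 = 1 carry 1
  final carry 1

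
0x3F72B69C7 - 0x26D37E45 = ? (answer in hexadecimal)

0x3D057EB82

Subtract column by column in base 16:
  7-5 → 2
  C-4 → 8
  9-E → B (borrow)
  6-7-1 → E (borrow)
  B-3-1 → 7
  2-D → 5 (borrow)
  7-6-1 → 0
  F-2 → D
  3-0 → 3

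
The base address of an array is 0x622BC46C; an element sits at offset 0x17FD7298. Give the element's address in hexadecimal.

0x7A293704

Add column by column in base 16, right to left:
  C+8 = 4 carry 1
  6+9+1 = 0 carry 1
  4+2+1 = 7
  C+7 = 3 carry 1
  B+D+1 = 9 carry 1
  2+F+1 = 2 carry 1
  2+7+1 = A
  6+1 = 7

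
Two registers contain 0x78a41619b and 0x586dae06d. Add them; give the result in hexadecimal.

0xd111c4208

Add column by column in base 16, right to left:
  b+d = 8 carry 1
  9+6+1 = 0 carry 1
  1+0+1 = 2
  6+e = 4 carry 1
  1+a+1 = c
  4+d = 1 carry 1
  a+6+1 = 1 carry 1
  8+8+1 = 1 carry 1
  7+5+1 = d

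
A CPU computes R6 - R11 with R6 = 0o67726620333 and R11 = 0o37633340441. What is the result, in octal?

0o30073257672

Subtract column by column in base 8:
  3-1 → 2
  3-4 → 7 (borrow)
  3-4-1 → 6 (borrow)
  0-0-1 → 7 (borrow)
  2-4-1 → 5 (borrow)
  6-3-1 → 2
  6-3 → 3
  2-3 → 7 (borrow)
  7-6-1 → 0
  7-7 → 0
  6-3 → 3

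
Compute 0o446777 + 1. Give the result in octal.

The trailing 3 digits are 7 (max in base 8), so adding 1 cascades: they roll to 0 and the next digit up increments.

0o447000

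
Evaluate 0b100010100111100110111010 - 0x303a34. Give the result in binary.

0b10110100011111110000110

0x303a34 = 0b1100000011101000110100 in binary.
Subtract column by column in base 2:
  0-0 → 0
  1-0 → 1
  0-1 → 1 (borrow)
  1-0-1 → 0
  1-1 → 0
  1-1 → 0
  0-0 → 0
  1-0 → 1
  1-0 → 1
  0-1 → 1 (borrow)
  0-0-1 → 1 (borrow)
  1-1-1 → 1 (borrow)
  1-1-1 → 1 (borrow)
  1-1-1 → 1 (borrow)
  1-0-1 → 0
  0-0 → 0
  0-0 → 0
  1-0 → 1
  0-0 → 0
  1-0 → 1
  0-1 → 1 (borrow)
  0-1-1 → 0 (borrow)
  0-0-1 → 1 (borrow)
  1-0-1 → 0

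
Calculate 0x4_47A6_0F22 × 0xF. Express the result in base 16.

0x4032BAE2FE

Multiply each base-16 digit by 15, carrying:
  2×15 = 30 → write E carry 1
  2×15+1 = 31 → write F carry 1
  F×15+1 = 226 → write 2 carry 14
  0×15+14 = 14 → write E
  6×15 = 90 → write A carry 5
  A×15+5 = 155 → write B carry 9
  7×15+9 = 114 → write 2 carry 7
  4×15+7 = 67 → write 3 carry 4
  4×15+4 = 64 → write 0 carry 4
  remaining carry: 4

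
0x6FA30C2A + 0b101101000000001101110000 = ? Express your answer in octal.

0o16025607632

0x6FA30C2A = 0o15750606052 in octal.
0b101101000000001101110000 = 0o55001560 in octal.
Add column by column in base 8, right to left:
  2+0 = 2
  5+6 = 3 carry 1
  0+5+1 = 6
  6+1 = 7
  0+0 = 0
  6+0 = 6
  0+5 = 5
  5+5 = 2 carry 1
  7+0+1 = 0 carry 1
  5+0+1 = 6
  1+0 = 1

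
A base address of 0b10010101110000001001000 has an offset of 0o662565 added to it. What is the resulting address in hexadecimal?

0x4E45BD

0b10010101110000001001000 = 0x4AE048 in hexadecimal.
0o662565 = 0x36575 in hexadecimal.
Add column by column in base 16, right to left:
  8+5 = D
  4+7 = B
  0+5 = 5
  E+6 = 4 carry 1
  A+3+1 = E
  4+0 = 4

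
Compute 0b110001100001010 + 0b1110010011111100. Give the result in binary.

0b10100100000000110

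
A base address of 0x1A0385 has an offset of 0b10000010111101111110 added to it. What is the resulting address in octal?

0o10431403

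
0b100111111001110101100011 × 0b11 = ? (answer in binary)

0b1110111101101100000101001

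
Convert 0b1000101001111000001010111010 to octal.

0o1051701272

Group the bits in threes: 001 000 101 001 111 000 001 010 111 010 → 1051701272.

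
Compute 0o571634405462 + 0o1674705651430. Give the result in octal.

Add column by column in base 8, right to left:
  2+0 = 2
  6+3 = 1 carry 1
  4+4+1 = 1 carry 1
  5+1+1 = 7
  0+5 = 5
  4+6 = 2 carry 1
  4+5+1 = 2 carry 1
  3+0+1 = 4
  6+7 = 5 carry 1
  1+4+1 = 6
  7+7 = 6 carry 1
  5+6+1 = 4 carry 1
  0+1+1 = 2

0o2466542257112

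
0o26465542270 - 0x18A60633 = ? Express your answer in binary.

0o26465542270 = 0b10110100110101101100010010111000 in binary.
0x18A60633 = 0b11000101001100000011000110011 in binary.
Subtract column by column in base 2:
  0-1 → 1 (borrow)
  0-1-1 → 0 (borrow)
  0-0-1 → 1 (borrow)
  1-0-1 → 0
  1-1 → 0
  1-1 → 0
  0-0 → 0
  1-0 → 1
  0-0 → 0
  0-1 → 1 (borrow)
  1-1-1 → 1 (borrow)
  0-0-1 → 1 (borrow)
  0-0-1 → 1 (borrow)
  0-0-1 → 1 (borrow)
  1-0-1 → 0
  1-0 → 1
  0-0 → 0
  1-1 → 0
  1-1 → 0
  0-0 → 0
  1-0 → 1
  0-1 → 1 (borrow)
  1-0-1 → 0
  1-1 → 0
  0-0 → 0
  0-0 → 0
  1-0 → 1
  0-1 → 1 (borrow)
  1-1-1 → 1 (borrow)
  1-0-1 → 0
  0-0 → 0
  1-0 → 1

0b10011100001100001011111010000101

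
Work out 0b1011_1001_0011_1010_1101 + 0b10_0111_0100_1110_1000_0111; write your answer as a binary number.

Add column by column in base 2, right to left:
  1+1 = 0 carry 1
  0+1+1 = 0 carry 1
  1+1+1 = 1 carry 1
  1+0+1 = 0 carry 1
  0+0+1 = 1
  1+0 = 1
  0+0 = 0
  1+1 = 0 carry 1
  1+0+1 = 0 carry 1
  1+1+1 = 1 carry 1
  0+1+1 = 0 carry 1
  0+1+1 = 0 carry 1
  1+0+1 = 0 carry 1
  0+0+1 = 1
  0+1 = 1
  1+0 = 1
  1+1 = 0 carry 1
  1+1+1 = 1 carry 1
  0+1+1 = 0 carry 1
  1+0+1 = 0 carry 1
  0+0+1 = 1
  0+1 = 1

0b1100101110001000110100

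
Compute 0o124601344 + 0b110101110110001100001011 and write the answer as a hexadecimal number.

0x22a65ef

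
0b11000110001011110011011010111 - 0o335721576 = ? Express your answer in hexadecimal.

0x154E4359

0b11000110001011110011011010111 = 0x18C5E6D7 in hexadecimal.
0o335721576 = 0x377A37E in hexadecimal.
Subtract column by column in base 16:
  7-E → 9 (borrow)
  D-7-1 → 5
  6-3 → 3
  E-A → 4
  5-7 → E (borrow)
  C-7-1 → 4
  8-3 → 5
  1-0 → 1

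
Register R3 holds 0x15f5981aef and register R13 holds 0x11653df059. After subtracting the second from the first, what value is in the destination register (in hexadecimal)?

0x4905a2a96

Subtract column by column in base 16:
  f-9 → 6
  e-5 → 9
  a-0 → a
  1-f → 2 (borrow)
  8-d-1 → a (borrow)
  9-3-1 → 5
  5-5 → 0
  f-6 → 9
  5-1 → 4
  1-1 → 0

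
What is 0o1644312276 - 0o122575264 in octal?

0o1521515012

Subtract column by column in base 8:
  6-4 → 2
  7-6 → 1
  2-2 → 0
  2-5 → 5 (borrow)
  1-7-1 → 1 (borrow)
  3-5-1 → 5 (borrow)
  4-2-1 → 1
  4-2 → 2
  6-1 → 5
  1-0 → 1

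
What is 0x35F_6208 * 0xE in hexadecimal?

0x2F375C70

Multiply each base-16 digit by 14, carrying:
  8×14 = 112 → write 0 carry 7
  0×14+7 = 7 → write 7
  2×14 = 28 → write C carry 1
  6×14+1 = 85 → write 5 carry 5
  F×14+5 = 215 → write 7 carry 13
  5×14+13 = 83 → write 3 carry 5
  3×14+5 = 47 → write F carry 2
  remaining carry: 2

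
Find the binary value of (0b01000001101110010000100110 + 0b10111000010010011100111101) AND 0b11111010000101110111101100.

Add column by column in base 2, right to left:
  0+1 = 1
  1+0 = 1
  1+1 = 0 carry 1
  0+1+1 = 0 carry 1
  0+1+1 = 0 carry 1
  1+1+1 = 1 carry 1
  0+0+1 = 1
  0+0 = 0
  0+1 = 1
  0+1 = 1
  1+1 = 0 carry 1
  0+0+1 = 1
  0+0 = 0
  1+1 = 0 carry 1
  1+0+1 = 0 carry 1
  1+0+1 = 0 carry 1
  0+1+1 = 0 carry 1
  1+0+1 = 0 carry 1
  1+0+1 = 0 carry 1
  0+0+1 = 1
  0+0 = 0
  0+1 = 1
  0+1 = 1
  0+1 = 1
  1+0 = 1
  0+1 = 1
Sum = 0b11111010000000101101100011; now AND with 0b11111010000101110111101100:
  11111010000000101101100011
& 11111010000101110111101100
= 11111010000000100101100000

0b11111010000000100101100000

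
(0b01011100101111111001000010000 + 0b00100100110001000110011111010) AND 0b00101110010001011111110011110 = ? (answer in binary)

Add column by column in base 2, right to left:
  0+0 = 0
  0+1 = 1
  0+0 = 0
  0+1 = 1
  1+1 = 0 carry 1
  0+1+1 = 0 carry 1
  0+1+1 = 0 carry 1
  0+1+1 = 0 carry 1
  0+0+1 = 1
  1+0 = 1
  0+1 = 1
  0+1 = 1
  1+0 = 1
  1+0 = 1
  1+0 = 1
  1+1 = 0 carry 1
  1+0+1 = 0 carry 1
  1+0+1 = 0 carry 1
  1+0+1 = 0 carry 1
  0+1+1 = 0 carry 1
  1+1+1 = 1 carry 1
  0+0+1 = 1
  0+0 = 0
  1+1 = 0 carry 1
  1+0+1 = 0 carry 1
  1+0+1 = 0 carry 1
  0+1+1 = 0 carry 1
  1+0+1 = 0 carry 1
  final carry 1
Sum = 0b10000001100000111111100001010; now AND with 0b00101110010001011111110011110:
  10000001100000111111100001010
& 00101110010001011111110011110
= 00000000000000011111100001010

0b11111100001010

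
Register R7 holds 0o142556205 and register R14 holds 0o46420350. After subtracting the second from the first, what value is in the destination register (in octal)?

0o74135635

Subtract column by column in base 8:
  5-0 → 5
  0-5 → 3 (borrow)
  2-3-1 → 6 (borrow)
  6-0-1 → 5
  5-2 → 3
  5-4 → 1
  2-6 → 4 (borrow)
  4-4-1 → 7 (borrow)
  1-0-1 → 0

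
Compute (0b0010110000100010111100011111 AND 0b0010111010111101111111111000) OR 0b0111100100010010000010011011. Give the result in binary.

0b111110100110010111110011011

0b0010110000100010111100011111 AND 0b0010111010111101111111111000 = 0b0010110000100000111100011000.
Then OR with 0b0111100100010010000010011011.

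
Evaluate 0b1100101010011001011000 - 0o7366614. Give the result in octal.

0o5134314

0b1100101010011001011000 = 0o14523130 in octal.
Subtract column by column in base 8:
  0-4 → 4 (borrow)
  3-1-1 → 1
  1-6 → 3 (borrow)
  3-6-1 → 4 (borrow)
  2-6-1 → 3 (borrow)
  5-3-1 → 1
  4-7 → 5 (borrow)
  1-0-1 → 0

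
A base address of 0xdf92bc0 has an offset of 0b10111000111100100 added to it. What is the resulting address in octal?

0xdf92bc0 = 0o1576225700 in octal.
0b10111000111100100 = 0o270744 in octal.
Add column by column in base 8, right to left:
  0+4 = 4
  0+4 = 4
  7+7 = 6 carry 1
  5+0+1 = 6
  2+7 = 1 carry 1
  2+2+1 = 5
  6+0 = 6
  7+0 = 7
  5+0 = 5
  1+0 = 1

0o1576516644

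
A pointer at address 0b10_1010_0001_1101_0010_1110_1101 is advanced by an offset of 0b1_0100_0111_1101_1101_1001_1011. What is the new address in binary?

Add column by column in base 2, right to left:
  1+1 = 0 carry 1
  0+1+1 = 0 carry 1
  1+0+1 = 0 carry 1
  1+1+1 = 1 carry 1
  0+1+1 = 0 carry 1
  1+0+1 = 0 carry 1
  1+0+1 = 0 carry 1
  1+1+1 = 1 carry 1
  0+1+1 = 0 carry 1
  1+0+1 = 0 carry 1
  0+1+1 = 0 carry 1
  0+1+1 = 0 carry 1
  1+1+1 = 1 carry 1
  0+0+1 = 1
  1+1 = 0 carry 1
  1+1+1 = 1 carry 1
  1+1+1 = 1 carry 1
  0+1+1 = 0 carry 1
  0+1+1 = 0 carry 1
  0+0+1 = 1
  0+0 = 0
  1+0 = 1
  0+1 = 1
  1+0 = 1
  0+1 = 1
  1+0 = 1

0b11111010011011000010001000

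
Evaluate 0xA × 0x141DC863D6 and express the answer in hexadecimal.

Multiply each base-16 digit by 10, carrying:
  6×10 = 60 → write C carry 3
  D×10+3 = 133 → write 5 carry 8
  3×10+8 = 38 → write 6 carry 2
  6×10+2 = 62 → write E carry 3
  8×10+3 = 83 → write 3 carry 5
  C×10+5 = 125 → write D carry 7
  D×10+7 = 137 → write 9 carry 8
  1×10+8 = 18 → write 2 carry 1
  4×10+1 = 41 → write 9 carry 2
  1×10+2 = 12 → write C

0xC929D3E65C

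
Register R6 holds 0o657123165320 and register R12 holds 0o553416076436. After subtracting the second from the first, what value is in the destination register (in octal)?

Subtract column by column in base 8:
  0-6 → 2 (borrow)
  2-3-1 → 6 (borrow)
  3-4-1 → 6 (borrow)
  5-6-1 → 6 (borrow)
  6-7-1 → 6 (borrow)
  1-0-1 → 0
  3-6 → 5 (borrow)
  2-1-1 → 0
  1-4 → 5 (borrow)
  7-3-1 → 3
  5-5 → 0
  6-5 → 1

0o103505066662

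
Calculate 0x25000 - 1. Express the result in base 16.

The trailing 3 digits are 0, so subtracting 1 borrows through: they become F and the next digit up decrements.

0x24FFF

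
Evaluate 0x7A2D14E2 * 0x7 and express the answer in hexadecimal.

Multiply each base-16 digit by 7, carrying:
  2×7 = 14 → write E
  E×7 = 98 → write 2 carry 6
  4×7+6 = 34 → write 2 carry 2
  1×7+2 = 9 → write 9
  D×7 = 91 → write B carry 5
  2×7+5 = 19 → write 3 carry 1
  A×7+1 = 71 → write 7 carry 4
  7×7+4 = 53 → write 5 carry 3
  remaining carry: 3

0x3573B922E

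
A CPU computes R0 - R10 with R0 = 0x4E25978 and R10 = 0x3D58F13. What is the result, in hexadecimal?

0x10CCA65

Subtract column by column in base 16:
  8-3 → 5
  7-1 → 6
  9-F → A (borrow)
  5-8-1 → C (borrow)
  2-5-1 → C (borrow)
  E-D-1 → 0
  4-3 → 1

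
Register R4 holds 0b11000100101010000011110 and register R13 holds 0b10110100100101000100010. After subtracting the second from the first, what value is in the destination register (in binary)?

0b10000000100111111100

Subtract column by column in base 2:
  0-0 → 0
  1-1 → 0
  1-0 → 1
  1-0 → 1
  1-0 → 1
  0-1 → 1 (borrow)
  0-0-1 → 1 (borrow)
  0-0-1 → 1 (borrow)
  0-0-1 → 1 (borrow)
  0-1-1 → 0 (borrow)
  1-0-1 → 0
  0-1 → 1 (borrow)
  1-0-1 → 0
  0-0 → 0
  1-1 → 0
  0-0 → 0
  0-0 → 0
  1-1 → 0
  0-0 → 0
  0-1 → 1 (borrow)
  0-1-1 → 0 (borrow)
  1-0-1 → 0
  1-1 → 0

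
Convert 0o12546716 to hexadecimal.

0x2ACDCE

Each octal digit is 3 bits: 1=001 2=010 5=101 4=100 6=110 7=111 1=001 6=110.
Group the bits into nibbles: 0010 1010 1100 1101 1100 1110 → 2ACDCE.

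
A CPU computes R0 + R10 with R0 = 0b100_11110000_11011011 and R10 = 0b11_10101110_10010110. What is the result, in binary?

Add column by column in base 2, right to left:
  1+0 = 1
  1+1 = 0 carry 1
  0+1+1 = 0 carry 1
  1+0+1 = 0 carry 1
  1+1+1 = 1 carry 1
  0+0+1 = 1
  1+0 = 1
  1+1 = 0 carry 1
  0+0+1 = 1
  0+1 = 1
  0+1 = 1
  0+1 = 1
  1+0 = 1
  1+1 = 0 carry 1
  1+0+1 = 0 carry 1
  1+1+1 = 1 carry 1
  0+1+1 = 0 carry 1
  0+1+1 = 0 carry 1
  1+0+1 = 0 carry 1
  final carry 1

0b10001001111101110001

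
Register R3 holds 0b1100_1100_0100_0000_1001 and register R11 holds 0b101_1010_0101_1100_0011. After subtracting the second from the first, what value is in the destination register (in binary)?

0b1110001111001000110

Subtract column by column in base 2:
  1-1 → 0
  0-1 → 1 (borrow)
  0-0-1 → 1 (borrow)
  1-0-1 → 0
  0-0 → 0
  0-0 → 0
  0-1 → 1 (borrow)
  0-1-1 → 0 (borrow)
  0-1-1 → 0 (borrow)
  0-0-1 → 1 (borrow)
  1-1-1 → 1 (borrow)
  0-0-1 → 1 (borrow)
  0-0-1 → 1 (borrow)
  0-1-1 → 0 (borrow)
  1-0-1 → 0
  1-1 → 0
  0-1 → 1 (borrow)
  0-0-1 → 1 (borrow)
  1-1-1 → 1 (borrow)
  1-0-1 → 0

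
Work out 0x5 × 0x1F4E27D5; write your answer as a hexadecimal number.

Multiply each base-16 digit by 5, carrying:
  5×5 = 25 → write 9 carry 1
  D×5+1 = 66 → write 2 carry 4
  7×5+4 = 39 → write 7 carry 2
  2×5+2 = 12 → write C
  E×5 = 70 → write 6 carry 4
  4×5+4 = 24 → write 8 carry 1
  F×5+1 = 76 → write C carry 4
  1×5+4 = 9 → write 9

0x9C86C729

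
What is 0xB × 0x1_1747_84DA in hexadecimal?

0xC0012B55E

Multiply each base-16 digit by 11, carrying:
  A×11 = 110 → write E carry 6
  D×11+6 = 149 → write 5 carry 9
  4×11+9 = 53 → write 5 carry 3
  8×11+3 = 91 → write B carry 5
  7×11+5 = 82 → write 2 carry 5
  4×11+5 = 49 → write 1 carry 3
  7×11+3 = 80 → write 0 carry 5
  1×11+5 = 16 → write 0 carry 1
  1×11+1 = 12 → write C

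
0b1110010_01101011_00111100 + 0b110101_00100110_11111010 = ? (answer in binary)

Add column by column in base 2, right to left:
  0+0 = 0
  0+1 = 1
  1+0 = 1
  1+1 = 0 carry 1
  1+1+1 = 1 carry 1
  1+1+1 = 1 carry 1
  0+1+1 = 0 carry 1
  0+1+1 = 0 carry 1
  1+0+1 = 0 carry 1
  1+1+1 = 1 carry 1
  0+1+1 = 0 carry 1
  1+0+1 = 0 carry 1
  0+0+1 = 1
  1+1 = 0 carry 1
  1+0+1 = 0 carry 1
  0+0+1 = 1
  0+1 = 1
  1+0 = 1
  0+1 = 1
  0+0 = 0
  1+1 = 0 carry 1
  1+1+1 = 1 carry 1
  1+0+1 = 0 carry 1
  final carry 1

0b101001111001001000110110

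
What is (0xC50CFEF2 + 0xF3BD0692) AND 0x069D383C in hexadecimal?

Add column by column in base 16, right to left:
  2+2 = 4
  F+9 = 8 carry 1
  E+6+1 = 5 carry 1
  F+0+1 = 0 carry 1
  C+D+1 = A carry 1
  0+B+1 = C
  5+3 = 8
  C+F = B carry 1
  final carry 1
Sum = 0x1B8CA0584; now AND with 0x069D383C:
  1&0=0, B&0=0, 8&6=0, C&9=8, A&D=8, 0&3=0, 5&8=0, 8&3=0, 4&C=4

0x880004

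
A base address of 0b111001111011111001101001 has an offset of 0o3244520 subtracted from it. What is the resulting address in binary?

0b110110100111010100011001

0o3244520 = 0b11010100100101010000 in binary.
Subtract column by column in base 2:
  1-0 → 1
  0-0 → 0
  0-0 → 0
  1-0 → 1
  0-1 → 1 (borrow)
  1-0-1 → 0
  1-1 → 0
  0-0 → 0
  0-1 → 1 (borrow)
  1-0-1 → 0
  1-0 → 1
  1-1 → 0
  1-0 → 1
  1-0 → 1
  0-1 → 1 (borrow)
  1-0-1 → 0
  1-1 → 0
  1-0 → 1
  1-1 → 0
  0-1 → 1 (borrow)
  0-0-1 → 1 (borrow)
  1-0-1 → 0
  1-0 → 1
  1-0 → 1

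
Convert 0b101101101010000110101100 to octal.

0o55520654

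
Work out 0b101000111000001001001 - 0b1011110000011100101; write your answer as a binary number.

0b11101000111101100100

Subtract column by column in base 2:
  1-1 → 0
  0-0 → 0
  0-1 → 1 (borrow)
  1-0-1 → 0
  0-0 → 0
  0-1 → 1 (borrow)
  1-1-1 → 1 (borrow)
  0-1-1 → 0 (borrow)
  0-0-1 → 1 (borrow)
  0-0-1 → 1 (borrow)
  0-0-1 → 1 (borrow)
  0-0-1 → 1 (borrow)
  1-0-1 → 0
  1-1 → 0
  1-1 → 0
  0-1 → 1 (borrow)
  0-1-1 → 0 (borrow)
  0-0-1 → 1 (borrow)
  1-1-1 → 1 (borrow)
  0-0-1 → 1 (borrow)
  1-0-1 → 0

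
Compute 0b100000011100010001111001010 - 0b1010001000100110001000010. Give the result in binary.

Subtract column by column in base 2:
  0-0 → 0
  1-1 → 0
  0-0 → 0
  1-0 → 1
  0-0 → 0
  0-0 → 0
  1-1 → 0
  1-0 → 1
  1-0 → 1
  1-0 → 1
  0-1 → 1 (borrow)
  0-1-1 → 0 (borrow)
  0-0-1 → 1 (borrow)
  1-0-1 → 0
  0-1 → 1 (borrow)
  0-0-1 → 1 (borrow)
  0-0-1 → 1 (borrow)
  1-0-1 → 0
  1-1 → 0
  1-0 → 1
  0-0 → 0
  0-0 → 0
  0-1 → 1 (borrow)
  0-0-1 → 1 (borrow)
  0-1-1 → 0 (borrow)
  0-0-1 → 1 (borrow)
  1-0-1 → 0

0b10110010011101011110001000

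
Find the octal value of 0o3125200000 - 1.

0o3125177777

The trailing 5 digits are 0, so subtracting 1 borrows through: they become 7 and the next digit up decrements.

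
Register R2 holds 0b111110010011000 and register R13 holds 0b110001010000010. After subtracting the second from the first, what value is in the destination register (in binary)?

0b1101000010110

Subtract column by column in base 2:
  0-0 → 0
  0-1 → 1 (borrow)
  0-0-1 → 1 (borrow)
  1-0-1 → 0
  1-0 → 1
  0-0 → 0
  0-0 → 0
  1-1 → 0
  0-0 → 0
  0-1 → 1 (borrow)
  1-0-1 → 0
  1-0 → 1
  1-0 → 1
  1-1 → 0
  1-1 → 0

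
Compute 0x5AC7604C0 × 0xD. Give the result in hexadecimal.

Multiply each base-16 digit by 13, carrying:
  0×13 = 0 → write 0
  C×13 = 156 → write C carry 9
  4×13+9 = 61 → write D carry 3
  0×13+3 = 3 → write 3
  6×13 = 78 → write E carry 4
  7×13+4 = 95 → write F carry 5
  C×13+5 = 161 → write 1 carry 10
  A×13+10 = 140 → write C carry 8
  5×13+8 = 73 → write 9 carry 4
  remaining carry: 4

0x49C1FE3DC0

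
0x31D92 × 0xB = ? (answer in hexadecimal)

Multiply each base-16 digit by 11, carrying:
  2×11 = 22 → write 6 carry 1
  9×11+1 = 100 → write 4 carry 6
  D×11+6 = 149 → write 5 carry 9
  1×11+9 = 20 → write 4 carry 1
  3×11+1 = 34 → write 2 carry 2
  remaining carry: 2

0x224546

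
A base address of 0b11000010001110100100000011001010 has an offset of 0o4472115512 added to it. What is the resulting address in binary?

0b11100111001000101101110000010100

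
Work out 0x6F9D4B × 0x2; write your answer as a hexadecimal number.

Multiply each base-16 digit by 2, carrying:
  B×2 = 22 → write 6 carry 1
  4×2+1 = 9 → write 9
  D×2 = 26 → write A carry 1
  9×2+1 = 19 → write 3 carry 1
  F×2+1 = 31 → write F carry 1
  6×2+1 = 13 → write D

0xDF3A96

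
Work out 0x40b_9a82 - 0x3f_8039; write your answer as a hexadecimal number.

Subtract column by column in base 16:
  2-9 → 9 (borrow)
  8-3-1 → 4
  a-0 → a
  9-8 → 1
  b-f → c (borrow)
  0-3-1 → c (borrow)
  4-0-1 → 3

0x3cc1a49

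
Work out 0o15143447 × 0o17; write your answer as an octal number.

Multiply each base-8 digit by 15, carrying:
  7×15 = 105 → write 1 carry 13
  4×15+13 = 73 → write 1 carry 9
  4×15+9 = 69 → write 5 carry 8
  3×15+8 = 53 → write 5 carry 6
  4×15+6 = 66 → write 2 carry 8
  1×15+8 = 23 → write 7 carry 2
  5×15+2 = 77 → write 5 carry 9
  1×15+9 = 24 → write 0 carry 3
  remaining carry: 3

0o305725511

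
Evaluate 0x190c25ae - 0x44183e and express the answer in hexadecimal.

Subtract column by column in base 16:
  e-e → 0
  a-3 → 7
  5-8 → d (borrow)
  2-1-1 → 0
  c-4 → 8
  0-4 → c (borrow)
  9-0-1 → 8
  1-0 → 1

0x18c80d70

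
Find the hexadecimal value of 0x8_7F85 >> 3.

0x10FF0

3 bits is not a whole number of base-16 digits; in binary: 10000111111110000101 >> 3 = 10000111111110000.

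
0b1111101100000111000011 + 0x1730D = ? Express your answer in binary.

0b10000000011010011010000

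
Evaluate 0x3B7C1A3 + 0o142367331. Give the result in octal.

0o520330174

0x3B7C1A3 = 0o355740643 in octal.
Add column by column in base 8, right to left:
  3+1 = 4
  4+3 = 7
  6+3 = 1 carry 1
  0+7+1 = 0 carry 1
  4+6+1 = 3 carry 1
  7+3+1 = 3 carry 1
  5+2+1 = 0 carry 1
  5+4+1 = 2 carry 1
  3+1+1 = 5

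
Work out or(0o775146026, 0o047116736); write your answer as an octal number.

0o777156736

OR each oct digit independently (no carries):
  7|0=7, 7|4=7, 5|7=7, 1|1=1, 4|1=5, 6|6=6, 0|7=7, 2|3=3, 6|6=6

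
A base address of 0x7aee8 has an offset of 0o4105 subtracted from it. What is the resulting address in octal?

0x7aee8 = 0o1727350 in octal.
Subtract column by column in base 8:
  0-5 → 3 (borrow)
  5-0-1 → 4
  3-1 → 2
  7-4 → 3
  2-0 → 2
  7-0 → 7
  1-0 → 1

0o1723243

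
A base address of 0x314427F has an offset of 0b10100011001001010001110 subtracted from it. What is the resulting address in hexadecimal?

0x2C2AFF1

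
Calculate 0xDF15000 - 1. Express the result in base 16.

0xDF14FFF

The trailing 3 digits are 0, so subtracting 1 borrows through: they become F and the next digit up decrements.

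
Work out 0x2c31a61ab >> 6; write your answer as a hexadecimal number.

6 bits is not a whole number of base-16 digits; in binary: 1011000011000110100110000110101011 >> 6 = 1011000011000110100110000110.

0xb0c6986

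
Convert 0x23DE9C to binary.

Expand each hex digit to 4 bits: 2=0010 3=0011 D=1101 E=1110 9=1001 C=1100.

0b1000111101111010011100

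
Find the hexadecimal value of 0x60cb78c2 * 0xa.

Multiply each base-16 digit by 10, carrying:
  2×10 = 20 → write 4 carry 1
  c×10+1 = 121 → write 9 carry 7
  8×10+7 = 87 → write 7 carry 5
  7×10+5 = 75 → write b carry 4
  b×10+4 = 114 → write 2 carry 7
  c×10+7 = 127 → write f carry 7
  0×10+7 = 7 → write 7
  6×10 = 60 → write c carry 3
  remaining carry: 3

0x3c7f2b794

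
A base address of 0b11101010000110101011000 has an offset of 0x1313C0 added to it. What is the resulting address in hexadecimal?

0x882118

0b11101010000110101011000 = 0x750D58 in hexadecimal.
Add column by column in base 16, right to left:
  8+0 = 8
  5+C = 1 carry 1
  D+3+1 = 1 carry 1
  0+1+1 = 2
  5+3 = 8
  7+1 = 8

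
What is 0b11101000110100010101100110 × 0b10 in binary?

0b111010001101000101011001100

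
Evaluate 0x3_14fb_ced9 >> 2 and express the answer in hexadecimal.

0xc53ef3b6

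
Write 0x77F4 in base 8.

0o73764

Expand each hex digit to 4 bits: 7=0111 7=0111 F=1111 4=0100.
Group the bits in threes: 111 011 111 110 100 → 73764.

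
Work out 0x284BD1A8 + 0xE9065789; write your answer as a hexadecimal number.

0x111522931

Add column by column in base 16, right to left:
  8+9 = 1 carry 1
  A+8+1 = 3 carry 1
  1+7+1 = 9
  D+5 = 2 carry 1
  B+6+1 = 2 carry 1
  4+0+1 = 5
  8+9 = 1 carry 1
  2+E+1 = 1 carry 1
  final carry 1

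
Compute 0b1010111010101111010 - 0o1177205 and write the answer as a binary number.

0b111011011110101

0o1177205 = 0b1001111111010000101 in binary.
Subtract column by column in base 2:
  0-1 → 1 (borrow)
  1-0-1 → 0
  0-1 → 1 (borrow)
  1-0-1 → 0
  1-0 → 1
  1-0 → 1
  1-0 → 1
  0-1 → 1 (borrow)
  1-0-1 → 0
  0-1 → 1 (borrow)
  1-1-1 → 1 (borrow)
  0-1-1 → 0 (borrow)
  1-1-1 → 1 (borrow)
  1-1-1 → 1 (borrow)
  1-1-1 → 1 (borrow)
  0-1-1 → 0 (borrow)
  1-0-1 → 0
  0-0 → 0
  1-1 → 0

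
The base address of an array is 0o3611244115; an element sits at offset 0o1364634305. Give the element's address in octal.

Add column by column in base 8, right to left:
  5+5 = 2 carry 1
  1+0+1 = 2
  1+3 = 4
  4+4 = 0 carry 1
  4+3+1 = 0 carry 1
  2+6+1 = 1 carry 1
  1+4+1 = 6
  1+6 = 7
  6+3 = 1 carry 1
  3+1+1 = 5

0o5176100422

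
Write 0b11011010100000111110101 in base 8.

0o33240765

Group the bits in threes: 011 011 010 100 000 111 110 101 → 33240765.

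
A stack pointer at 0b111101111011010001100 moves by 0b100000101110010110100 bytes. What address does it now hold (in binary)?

Add column by column in base 2, right to left:
  0+0 = 0
  0+0 = 0
  1+1 = 0 carry 1
  1+0+1 = 0 carry 1
  0+1+1 = 0 carry 1
  0+1+1 = 0 carry 1
  0+0+1 = 1
  1+1 = 0 carry 1
  0+0+1 = 1
  1+0 = 1
  1+1 = 0 carry 1
  0+1+1 = 0 carry 1
  1+1+1 = 1 carry 1
  1+0+1 = 0 carry 1
  1+1+1 = 1 carry 1
  1+0+1 = 0 carry 1
  0+0+1 = 1
  1+0 = 1
  1+0 = 1
  1+0 = 1
  1+1 = 0 carry 1
  final carry 1

0b1011110101001101000000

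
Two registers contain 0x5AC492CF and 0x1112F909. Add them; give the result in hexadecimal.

Add column by column in base 16, right to left:
  F+9 = 8 carry 1
  C+0+1 = D
  2+9 = B
  9+F = 8 carry 1
  4+2+1 = 7
  C+1 = D
  A+1 = B
  5+1 = 6

0x6BD78BD8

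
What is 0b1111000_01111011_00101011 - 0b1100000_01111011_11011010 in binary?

0b101111111111101010001

Subtract column by column in base 2:
  1-0 → 1
  1-1 → 0
  0-0 → 0
  1-1 → 0
  0-1 → 1 (borrow)
  1-0-1 → 0
  0-1 → 1 (borrow)
  0-1-1 → 0 (borrow)
  1-1-1 → 1 (borrow)
  1-1-1 → 1 (borrow)
  0-0-1 → 1 (borrow)
  1-1-1 → 1 (borrow)
  1-1-1 → 1 (borrow)
  1-1-1 → 1 (borrow)
  1-1-1 → 1 (borrow)
  0-0-1 → 1 (borrow)
  0-0-1 → 1 (borrow)
  0-0-1 → 1 (borrow)
  0-0-1 → 1 (borrow)
  1-0-1 → 0
  1-0 → 1
  1-1 → 0
  1-1 → 0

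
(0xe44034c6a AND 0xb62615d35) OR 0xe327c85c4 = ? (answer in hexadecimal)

0xe727dcde4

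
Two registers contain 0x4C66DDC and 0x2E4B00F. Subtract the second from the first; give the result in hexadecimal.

0x1E1BDCD

Subtract column by column in base 16:
  C-F → D (borrow)
  D-0-1 → C
  D-0 → D
  6-B → B (borrow)
  6-4-1 → 1
  C-E → E (borrow)
  4-2-1 → 1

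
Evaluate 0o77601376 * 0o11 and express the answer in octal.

0o1075615356

Multiply each base-8 digit by 9, carrying:
  6×9 = 54 → write 6 carry 6
  7×9+6 = 69 → write 5 carry 8
  3×9+8 = 35 → write 3 carry 4
  1×9+4 = 13 → write 5 carry 1
  0×9+1 = 1 → write 1
  6×9 = 54 → write 6 carry 6
  7×9+6 = 69 → write 5 carry 8
  7×9+8 = 71 → write 7 carry 8
  remaining carry: 10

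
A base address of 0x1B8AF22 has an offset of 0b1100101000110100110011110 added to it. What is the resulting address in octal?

0o323214300

0x1B8AF22 = 0o156127442 in octal.
0b1100101000110100110011110 = 0o145064636 in octal.
Add column by column in base 8, right to left:
  2+6 = 0 carry 1
  4+3+1 = 0 carry 1
  4+6+1 = 3 carry 1
  7+4+1 = 4 carry 1
  2+6+1 = 1 carry 1
  1+0+1 = 2
  6+5 = 3 carry 1
  5+4+1 = 2 carry 1
  1+1+1 = 3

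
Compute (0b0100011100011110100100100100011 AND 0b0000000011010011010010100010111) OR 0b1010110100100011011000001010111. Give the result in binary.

0b0100011100011110100100100100011 AND 0b0000000011010011010010100010111 = 0b0000000000010010000000100000011.
Then OR with 0b1010110100100011011000001010111.

0b1010110100110011011000101010111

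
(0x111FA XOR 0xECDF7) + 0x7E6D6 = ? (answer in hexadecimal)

0x17C2E3

First 0x111FA XOR 0xECDF7 = 0xFDC0D.
Add column by column in base 16, right to left:
  D+6 = 3 carry 1
  0+D+1 = E
  C+6 = 2 carry 1
  D+E+1 = C carry 1
  F+7+1 = 7 carry 1
  final carry 1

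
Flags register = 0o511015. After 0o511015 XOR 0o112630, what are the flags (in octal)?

0o403625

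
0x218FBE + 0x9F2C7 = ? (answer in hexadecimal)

0x2B8285

Add column by column in base 16, right to left:
  E+7 = 5 carry 1
  B+C+1 = 8 carry 1
  F+2+1 = 2 carry 1
  8+F+1 = 8 carry 1
  1+9+1 = B
  2+0 = 2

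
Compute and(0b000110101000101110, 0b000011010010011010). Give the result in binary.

AND bit by bit (1 only where both bits are 1):
  000110101000101110
& 000011010010011010
= 000010000000001010

0b000010000000001010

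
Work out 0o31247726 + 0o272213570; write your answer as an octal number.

Add column by column in base 8, right to left:
  6+0 = 6
  2+7 = 1 carry 1
  7+5+1 = 5 carry 1
  7+3+1 = 3 carry 1
  4+1+1 = 6
  2+2 = 4
  1+2 = 3
  3+7 = 2 carry 1
  0+2+1 = 3

0o323463516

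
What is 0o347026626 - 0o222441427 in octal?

Subtract column by column in base 8:
  6-7 → 7 (borrow)
  2-2-1 → 7 (borrow)
  6-4-1 → 1
  6-1 → 5
  2-4 → 6 (borrow)
  0-4-1 → 3 (borrow)
  7-2-1 → 4
  4-2 → 2
  3-2 → 1

0o124365177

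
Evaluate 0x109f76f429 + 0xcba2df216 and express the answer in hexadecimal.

0x1d59a4e63f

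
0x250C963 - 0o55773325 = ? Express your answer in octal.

0x250C963 = 0o224144543 in octal.
Subtract column by column in base 8:
  3-5 → 6 (borrow)
  4-2-1 → 1
  5-3 → 2
  4-3 → 1
  4-7 → 5 (borrow)
  1-7-1 → 1 (borrow)
  4-5-1 → 6 (borrow)
  2-5-1 → 4 (borrow)
  2-0-1 → 1

0o146151216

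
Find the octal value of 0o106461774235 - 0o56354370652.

0o30105403363

Subtract column by column in base 8:
  5-2 → 3
  3-5 → 6 (borrow)
  2-6-1 → 3 (borrow)
  4-0-1 → 3
  7-7 → 0
  7-3 → 4
  1-4 → 5 (borrow)
  6-5-1 → 0
  4-3 → 1
  6-6 → 0
  0-5 → 3 (borrow)
  1-0-1 → 0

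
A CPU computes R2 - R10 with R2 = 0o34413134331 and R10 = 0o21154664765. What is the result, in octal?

Subtract column by column in base 8:
  1-5 → 4 (borrow)
  3-6-1 → 4 (borrow)
  3-7-1 → 3 (borrow)
  4-4-1 → 7 (borrow)
  3-6-1 → 4 (borrow)
  1-6-1 → 2 (borrow)
  3-4-1 → 6 (borrow)
  1-5-1 → 3 (borrow)
  4-1-1 → 2
  4-1 → 3
  3-2 → 1

0o13236247344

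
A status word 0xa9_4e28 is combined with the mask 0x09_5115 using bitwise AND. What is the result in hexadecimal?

0x094000

AND each hex digit independently (no carries):
  a&0=0, 9&9=9, 4&5=4, e&1=0, 2&1=0, 8&5=0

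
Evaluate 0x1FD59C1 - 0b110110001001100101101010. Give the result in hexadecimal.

0x124C057

0b110110001001100101101010 = 0xD8996A in hexadecimal.
Subtract column by column in base 16:
  1-A → 7 (borrow)
  C-6-1 → 5
  9-9 → 0
  5-9 → C (borrow)
  D-8-1 → 4
  F-D → 2
  1-0 → 1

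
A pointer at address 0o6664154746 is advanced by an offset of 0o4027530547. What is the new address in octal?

0o12713705515

Add column by column in base 8, right to left:
  6+7 = 5 carry 1
  4+4+1 = 1 carry 1
  7+5+1 = 5 carry 1
  4+0+1 = 5
  5+3 = 0 carry 1
  1+5+1 = 7
  4+7 = 3 carry 1
  6+2+1 = 1 carry 1
  6+0+1 = 7
  6+4 = 2 carry 1
  final carry 1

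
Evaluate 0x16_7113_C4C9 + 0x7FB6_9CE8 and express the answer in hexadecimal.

Add column by column in base 16, right to left:
  9+8 = 1 carry 1
  C+E+1 = B carry 1
  4+C+1 = 1 carry 1
  C+9+1 = 6 carry 1
  3+6+1 = A
  1+B = C
  1+F = 0 carry 1
  7+7+1 = F
  6+0 = 6
  1+0 = 1

0x16F0CA61B1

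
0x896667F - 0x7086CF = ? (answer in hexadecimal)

Subtract column by column in base 16:
  F-F → 0
  7-C → B (borrow)
  6-6-1 → F (borrow)
  6-8-1 → D (borrow)
  6-0-1 → 5
  9-7 → 2
  8-0 → 8

0x825DFB0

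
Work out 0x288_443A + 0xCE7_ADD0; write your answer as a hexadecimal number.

0xF6FF20A

Add column by column in base 16, right to left:
  A+0 = A
  3+D = 0 carry 1
  4+D+1 = 2 carry 1
  4+A+1 = F
  8+7 = F
  8+E = 6 carry 1
  2+C+1 = F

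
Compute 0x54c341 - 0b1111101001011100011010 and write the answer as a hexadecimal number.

0x162c27

0b1111101001011100011010 = 0x3e971a in hexadecimal.
Subtract column by column in base 16:
  1-a → 7 (borrow)
  4-1-1 → 2
  3-7 → c (borrow)
  c-9-1 → 2
  4-e → 6 (borrow)
  5-3-1 → 1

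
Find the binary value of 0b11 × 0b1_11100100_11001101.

Multiply each base-2 digit by 3, carrying:
  1×3 = 3 → write 1 carry 1
  0×3+1 = 1 → write 1
  1×3 = 3 → write 1 carry 1
  1×3+1 = 4 → write 0 carry 2
  0×3+2 = 2 → write 0 carry 1
  0×3+1 = 1 → write 1
  1×3 = 3 → write 1 carry 1
  1×3+1 = 4 → write 0 carry 2
  0×3+2 = 2 → write 0 carry 1
  0×3+1 = 1 → write 1
  1×3 = 3 → write 1 carry 1
  0×3+1 = 1 → write 1
  0×3 = 0 → write 0
  1×3 = 3 → write 1 carry 1
  1×3+1 = 4 → write 0 carry 2
  1×3+2 = 5 → write 1 carry 2
  1×3+2 = 5 → write 1 carry 2
  remaining carry: 10

0b1011010111001100111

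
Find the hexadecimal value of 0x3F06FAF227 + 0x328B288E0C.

0x7192238033

Add column by column in base 16, right to left:
  7+C = 3 carry 1
  2+0+1 = 3
  2+E = 0 carry 1
  F+8+1 = 8 carry 1
  A+8+1 = 3 carry 1
  F+2+1 = 2 carry 1
  6+B+1 = 2 carry 1
  0+8+1 = 9
  F+2 = 1 carry 1
  3+3+1 = 7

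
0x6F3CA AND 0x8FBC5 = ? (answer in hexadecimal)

AND each hex digit independently (no carries):
  6&8=0, F&F=F, 3&B=3, C&C=C, A&5=0

0x0F3C0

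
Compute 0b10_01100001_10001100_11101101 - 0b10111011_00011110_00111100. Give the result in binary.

Subtract column by column in base 2:
  1-0 → 1
  0-0 → 0
  1-1 → 0
  1-1 → 0
  0-1 → 1 (borrow)
  1-1-1 → 1 (borrow)
  1-0-1 → 0
  1-0 → 1
  0-0 → 0
  0-1 → 1 (borrow)
  1-1-1 → 1 (borrow)
  1-1-1 → 1 (borrow)
  0-1-1 → 0 (borrow)
  0-0-1 → 1 (borrow)
  0-0-1 → 1 (borrow)
  1-0-1 → 0
  1-1 → 0
  0-1 → 1 (borrow)
  0-0-1 → 1 (borrow)
  0-1-1 → 0 (borrow)
  0-1-1 → 0 (borrow)
  1-1-1 → 1 (borrow)
  1-0-1 → 0
  0-1 → 1 (borrow)
  0-0-1 → 1 (borrow)
  1-0-1 → 0

0b1101001100110111010110001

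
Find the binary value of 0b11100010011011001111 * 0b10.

Multiply each base-2 digit by 2, carrying:
  1×2 = 2 → write 0 carry 1
  1×2+1 = 3 → write 1 carry 1
  1×2+1 = 3 → write 1 carry 1
  1×2+1 = 3 → write 1 carry 1
  0×2+1 = 1 → write 1
  0×2 = 0 → write 0
  1×2 = 2 → write 0 carry 1
  1×2+1 = 3 → write 1 carry 1
  0×2+1 = 1 → write 1
  1×2 = 2 → write 0 carry 1
  1×2+1 = 3 → write 1 carry 1
  0×2+1 = 1 → write 1
  0×2 = 0 → write 0
  1×2 = 2 → write 0 carry 1
  0×2+1 = 1 → write 1
  0×2 = 0 → write 0
  0×2 = 0 → write 0
  1×2 = 2 → write 0 carry 1
  1×2+1 = 3 → write 1 carry 1
  1×2+1 = 3 → write 1 carry 1
  remaining carry: 1

0b111000100110110011110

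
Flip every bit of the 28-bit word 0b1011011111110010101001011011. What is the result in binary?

Invert each bit: 1011011111110010101001011011 → 0100100000001101010110100100.

0b0100100000001101010110100100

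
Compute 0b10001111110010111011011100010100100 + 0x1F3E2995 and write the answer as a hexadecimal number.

0b10001111110010111011011100010100100 = 0x47E5DB8A4 in hexadecimal.
Add column by column in base 16, right to left:
  4+5 = 9
  A+9 = 3 carry 1
  8+9+1 = 2 carry 1
  B+2+1 = E
  D+E = B carry 1
  5+3+1 = 9
  E+F = D carry 1
  7+1+1 = 9
  4+0 = 4

0x49D9BE239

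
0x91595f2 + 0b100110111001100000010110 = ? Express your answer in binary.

0x91595f2 = 0b1001000101011001010111110010 in binary.
Add column by column in base 2, right to left:
  0+0 = 0
  1+1 = 0 carry 1
  0+1+1 = 0 carry 1
  0+0+1 = 1
  1+1 = 0 carry 1
  1+0+1 = 0 carry 1
  1+0+1 = 0 carry 1
  1+0+1 = 0 carry 1
  1+0+1 = 0 carry 1
  0+0+1 = 1
  1+0 = 1
  0+1 = 1
  1+1 = 0 carry 1
  0+0+1 = 1
  0+0 = 0
  1+1 = 0 carry 1
  1+1+1 = 1 carry 1
  0+1+1 = 0 carry 1
  1+0+1 = 0 carry 1
  0+1+1 = 0 carry 1
  1+1+1 = 1 carry 1
  0+0+1 = 1
  0+0 = 0
  0+1 = 1
  1+0 = 1
  0+0 = 0
  0+0 = 0
  1+0 = 1

0b1001101100010010111000001000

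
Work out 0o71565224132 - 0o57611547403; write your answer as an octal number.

0o11753454527

Subtract column by column in base 8:
  2-3 → 7 (borrow)
  3-0-1 → 2
  1-4 → 5 (borrow)
  4-7-1 → 4 (borrow)
  2-4-1 → 5 (borrow)
  2-5-1 → 4 (borrow)
  5-1-1 → 3
  6-1 → 5
  5-6 → 7 (borrow)
  1-7-1 → 1 (borrow)
  7-5-1 → 1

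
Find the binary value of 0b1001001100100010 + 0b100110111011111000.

0b110000001000011010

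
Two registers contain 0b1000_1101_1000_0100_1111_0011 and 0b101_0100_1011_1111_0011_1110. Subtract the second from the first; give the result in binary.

0b1110001100010110110101

Subtract column by column in base 2:
  1-0 → 1
  1-1 → 0
  0-1 → 1 (borrow)
  0-1-1 → 0 (borrow)
  1-1-1 → 1 (borrow)
  1-1-1 → 1 (borrow)
  1-0-1 → 0
  1-0 → 1
  0-1 → 1 (borrow)
  0-1-1 → 0 (borrow)
  1-1-1 → 1 (borrow)
  0-1-1 → 0 (borrow)
  0-1-1 → 0 (borrow)
  0-1-1 → 0 (borrow)
  0-0-1 → 1 (borrow)
  1-1-1 → 1 (borrow)
  1-0-1 → 0
  0-0 → 0
  1-1 → 0
  1-0 → 1
  0-1 → 1 (borrow)
  0-0-1 → 1 (borrow)
  0-1-1 → 0 (borrow)
  1-0-1 → 0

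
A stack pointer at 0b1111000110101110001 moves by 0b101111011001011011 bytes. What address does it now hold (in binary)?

0b10101000001111001100

Add column by column in base 2, right to left:
  1+1 = 0 carry 1
  0+1+1 = 0 carry 1
  0+0+1 = 1
  0+1 = 1
  1+1 = 0 carry 1
  1+0+1 = 0 carry 1
  1+1+1 = 1 carry 1
  0+0+1 = 1
  1+0 = 1
  0+1 = 1
  1+1 = 0 carry 1
  1+0+1 = 0 carry 1
  0+1+1 = 0 carry 1
  0+1+1 = 0 carry 1
  0+1+1 = 0 carry 1
  1+1+1 = 1 carry 1
  1+0+1 = 0 carry 1
  1+1+1 = 1 carry 1
  1+0+1 = 0 carry 1
  final carry 1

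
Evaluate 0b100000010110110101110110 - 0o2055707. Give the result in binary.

0b11110010001000110101111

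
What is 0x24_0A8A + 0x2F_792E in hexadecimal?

Add column by column in base 16, right to left:
  A+E = 8 carry 1
  8+2+1 = B
  A+9 = 3 carry 1
  0+7+1 = 8
  4+F = 3 carry 1
  2+2+1 = 5

0x5383B8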